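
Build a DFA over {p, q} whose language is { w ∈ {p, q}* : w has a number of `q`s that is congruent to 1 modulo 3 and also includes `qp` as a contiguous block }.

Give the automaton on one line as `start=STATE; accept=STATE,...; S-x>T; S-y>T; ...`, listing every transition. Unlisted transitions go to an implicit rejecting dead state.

start=A; accept=C; A-p>A; A-q>B; B-p>C; B-q>D; C-p>C; C-q>E; D-p>E; D-q>F; E-p>E; E-q>G; F-p>G; F-q>B; G-p>G; G-q>C

Build one automaton per condition and run them in lockstep. One (3 states) tracks the count of `q`s modulo 3; the other (3 states) tracks whether and how much of `qp` has been seen. Each combined state is a pair, one component from each; accept when both components accept.
With 7 states:
       p  q 
>  A   A  B 
   B   C  D 
 * C   C  E 
   D   E  F 
   E   E  G 
   F   G  B 
   G   G  C 
(> = start, * = accepting)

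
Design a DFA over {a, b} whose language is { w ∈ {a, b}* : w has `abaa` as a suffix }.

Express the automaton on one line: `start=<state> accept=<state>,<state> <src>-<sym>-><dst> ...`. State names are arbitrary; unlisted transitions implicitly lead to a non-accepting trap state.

Let each state record the length of the longest suffix of the input read so far that is also a prefix of `abaa`. q1 means the last symbol is `a`; q2 means the last 2 symbols are `ab`; q3 means the last 3 symbols are `aba`; q4 means the last 4 symbols are `abaa`. Accept only at q4, where the string currently ends in `abaa`.
A 5-state machine:
        a   b  
>  q0   q1  q0 
   q1   q1  q2 
   q2   q3  q0 
   q3   q4  q2 
 * q4   q1  q2 
(> = start, * = accepting)

start=q0 accept=q4 q0-a->q1 q0-b->q0 q1-a->q1 q1-b->q2 q2-a->q3 q2-b->q0 q3-a->q4 q3-b->q2 q4-a->q1 q4-b->q2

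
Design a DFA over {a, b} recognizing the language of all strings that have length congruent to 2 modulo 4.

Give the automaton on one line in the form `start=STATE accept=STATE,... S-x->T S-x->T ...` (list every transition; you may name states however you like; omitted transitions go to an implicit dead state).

Only the length mod 4 matters, so use a 4-cycle: from any state, every input symbol moves to the next state, wrapping q3 back to q0. Mark q2 accepting.
A 4-state machine:
        a   b  
>  q0   q1  q1 
   q1   q2  q2 
 * q2   q3  q3 
   q3   q0  q0 
(> = start, * = accepting)

start=q0 accept=q2 q0-a->q1 q0-b->q1 q1-a->q2 q1-b->q2 q2-a->q3 q2-b->q3 q3-a->q0 q3-b->q0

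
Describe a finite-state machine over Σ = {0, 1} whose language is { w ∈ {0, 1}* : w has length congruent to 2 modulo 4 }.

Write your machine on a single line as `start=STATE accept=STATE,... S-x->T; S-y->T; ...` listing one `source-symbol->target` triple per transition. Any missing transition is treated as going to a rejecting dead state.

Only the length mod 4 matters, so use a 4-cycle: from any state, every input symbol moves to the next state, wrapping S3 back to S0. Mark S2 accepting.
        0   1  
>  S0   S1  S1 
   S1   S2  S2 
 * S2   S3  S3 
   S3   S0  S0 
(> = start, * = accepting)

start=S0; accept=S2; S0-0->S1; S0-1->S1; S1-0->S2; S1-1->S2; S2-0->S3; S2-1->S3; S3-0->S0; S3-1->S0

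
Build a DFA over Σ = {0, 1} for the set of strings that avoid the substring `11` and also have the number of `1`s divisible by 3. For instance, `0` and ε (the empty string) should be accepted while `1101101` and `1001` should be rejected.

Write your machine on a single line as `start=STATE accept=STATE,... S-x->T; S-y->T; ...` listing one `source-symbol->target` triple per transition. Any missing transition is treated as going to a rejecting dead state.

start=q0; accept=q0,q8; q0-0->q0; q0-1->q1; q1-0->q2; q1-1->q3; q2-0->q2; q2-1->q4; q3-0->q3; q3-1->q5; q4-0->q6; q4-1->q5; q5-0->q5; q5-1->q7; q6-0->q6; q6-1->q8; q7-0->q7; q7-1->q3; q8-0->q0; q8-1->q7

Handle the two conditions separately and then intersect. One (3 states) tracks partial matches of the forbidden pattern `11`; the other (3 states) tracks the count of `1`s modulo 3. Each combined state is a pair, one component from each; accept when both components accept.
9 states suffice.
        0   1  
>* q0   q0  q1 
   q1   q2  q3 
   q2   q2  q4 
   q3   q3  q5 
   q4   q6  q5 
   q5   q5  q7 
   q6   q6  q8 
   q7   q7  q3 
 * q8   q0  q7 
(> = start, * = accepting)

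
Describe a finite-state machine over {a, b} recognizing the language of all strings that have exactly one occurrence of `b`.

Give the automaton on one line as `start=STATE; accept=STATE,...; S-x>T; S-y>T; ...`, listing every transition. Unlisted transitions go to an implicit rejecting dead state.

start=q0; accept=q1; q0-a>q0; q0-b>q1; q1-a>q1; q1-b>q2; q2-a>q2; q2-b>q2

Count `b`s, saturating at 2: state q0 means no `b` yet, q1 means one `b` seen, q2 means more than one. Each `b` increments (capped at q2); other symbols loop. Accept from {q1}.
        a   b  
>  q0   q0  q1 
 * q1   q1  q2 
   q2   q2  q2 
(> = start, * = accepting)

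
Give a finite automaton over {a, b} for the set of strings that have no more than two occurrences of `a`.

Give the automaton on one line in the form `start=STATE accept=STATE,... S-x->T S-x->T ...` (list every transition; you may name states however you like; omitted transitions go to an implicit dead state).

start=s0 accept=s0,s1,s2 s0-a->s1 s0-b->s0 s1-a->s2 s1-b->s1 s2-a->s3 s2-b->s2 s3-a->s3 s3-b->s3

Only the number of `a`s matters, and only up to 3. Make a chain s0 → s1 → s2 → s3 advanced by each `a` (with s3 absorbing); every other symbol self-loops. The accepting set is {s0, s1, s2}.
With 4 states:
        a   b  
>* s0   s1  s0 
 * s1   s2  s1 
 * s2   s3  s2 
   s3   s3  s3 
(> = start, * = accepting)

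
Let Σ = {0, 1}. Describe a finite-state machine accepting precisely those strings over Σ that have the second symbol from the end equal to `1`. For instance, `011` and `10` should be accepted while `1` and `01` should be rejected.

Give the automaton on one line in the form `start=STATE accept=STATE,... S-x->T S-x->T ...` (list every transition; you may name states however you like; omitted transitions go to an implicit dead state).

Because acceptance depends on a position counted from the end, the machine has to buffer the most recent 2 symbols. Make each state the string of the last up-to-2 symbols read; on input `x` shift the window left and append `x`. Accept when the buffered window has length 2 and begins with `1`.
With 7 states:
       0  1 
>  A   B  C 
   B   D  E 
   C   F  G 
   D   D  E 
   E   F  G 
 * F   D  E 
 * G   F  G 
(> = start, * = accepting)

start=A accept=F,G A-0->B A-1->C B-0->D B-1->E C-0->F C-1->G D-0->D D-1->E E-0->F E-1->G F-0->D F-1->E G-0->F G-1->G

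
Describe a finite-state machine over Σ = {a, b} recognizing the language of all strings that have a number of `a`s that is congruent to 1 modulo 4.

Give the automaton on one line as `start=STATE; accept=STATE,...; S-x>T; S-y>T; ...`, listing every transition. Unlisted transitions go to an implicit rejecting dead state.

Keep the running count of `a`s modulo 4: each `a` advances along the cycle q0 → q1 → q2 → q3 → q0 while other symbols loop. Accept at q1.
4 states suffice.
        a   b  
>  q0   q1  q0 
 * q1   q2  q1 
   q2   q3  q2 
   q3   q0  q3 
(> = start, * = accepting)

start=q0; accept=q1; q0-a>q1; q0-b>q0; q1-a>q2; q1-b>q1; q2-a>q3; q2-b>q2; q3-a>q0; q3-b>q3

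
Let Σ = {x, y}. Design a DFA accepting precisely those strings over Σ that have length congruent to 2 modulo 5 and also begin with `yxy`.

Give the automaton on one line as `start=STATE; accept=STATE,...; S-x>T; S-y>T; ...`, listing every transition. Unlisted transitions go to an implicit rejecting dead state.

start=q0; accept=q8; q0-x>q1; q0-y>q2; q1-x>q1; q1-y>q1; q2-x>q3; q2-y>q1; q3-x>q1; q3-y>q4; q4-x>q5; q4-y>q5; q5-x>q6; q5-y>q6; q6-x>q7; q6-y>q7; q7-x>q8; q7-y>q8; q8-x>q4; q8-y>q4

Handle the two conditions separately and then intersect. The first has 5 states tracking the input length modulo 5; the second has 5 states tracking whether the input so far still matches the prefix `yxy`. A product state is a pair (one from each), accepting exactly when both do. Equivalent product states are then merged.
        x   y  
>  q0   q1  q2 
   q1   q1  q1 
   q2   q3  q1 
   q3   q1  q4 
   q4   q5  q5 
   q5   q6  q6 
   q6   q7  q7 
   q7   q8  q8 
 * q8   q4  q4 
(> = start, * = accepting)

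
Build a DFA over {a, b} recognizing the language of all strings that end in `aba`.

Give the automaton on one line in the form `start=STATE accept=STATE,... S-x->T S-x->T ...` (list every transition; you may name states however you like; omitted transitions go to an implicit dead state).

start=s0 accept=s3 s0-a->s1 s0-b->s0 s1-a->s1 s1-b->s2 s2-a->s3 s2-b->s0 s3-a->s1 s3-b->s2

Let each state record the length of the longest suffix of the input read so far that is also a prefix of `aba`. s1 means the last symbol is `a`; s2 means the last 2 symbols are `ab`; s3 means the last 3 symbols are `aba`. Accept only at s3, where the string currently ends in `aba`.
A 4-state machine:
        a   b  
>  s0   s1  s0 
   s1   s1  s2 
   s2   s3  s0 
 * s3   s1  s2 
(> = start, * = accepting)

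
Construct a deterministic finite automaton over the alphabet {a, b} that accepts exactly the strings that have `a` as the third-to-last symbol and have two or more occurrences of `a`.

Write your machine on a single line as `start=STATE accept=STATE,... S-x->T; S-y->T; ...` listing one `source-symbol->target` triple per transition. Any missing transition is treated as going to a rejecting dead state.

Build one automaton per condition and run them in lockstep. One (15 states) tracks the last 3 symbols read; the other (4 states) tracks the count of `a`s, saturating at 3. Each combined state is a pair, one component from each; accept when both components accept. Equivalent product states are then merged.
With 11 states:
          a    b  
>  S0     S1   S0 
   S1     S2   S3 
   S2     S4   S5 
   S3     S6   S7 
 * S4     S4   S5 
 * S5     S6   S8 
 * S6     S2   S9 
   S7    S10   S7 
 * S8    S10   S7 
   S9     S6   S8 
   S10    S2   S9 
(> = start, * = accepting)

start=S0; accept=S4,S5,S6,S8; S0-a->S1; S0-b->S0; S1-a->S2; S1-b->S3; S2-a->S4; S2-b->S5; S3-a->S6; S3-b->S7; S4-a->S4; S4-b->S5; S5-a->S6; S5-b->S8; S6-a->S2; S6-b->S9; S7-a->S10; S7-b->S7; S8-a->S10; S8-b->S7; S9-a->S6; S9-b->S8; S10-a->S2; S10-b->S9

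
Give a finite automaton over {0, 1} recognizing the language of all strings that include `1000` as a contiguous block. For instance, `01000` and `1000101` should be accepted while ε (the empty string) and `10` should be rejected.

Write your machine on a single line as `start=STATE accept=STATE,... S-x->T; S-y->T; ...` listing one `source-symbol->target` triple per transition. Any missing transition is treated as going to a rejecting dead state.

Track how much of `1000` has been matched so far: state q0 is no progress, q4 is the absorbing accept state reached once `1000` has occurred. Intermediate states record partial matches; on a mismatch, fall back to the longest reusable overlap.
A 5-state machine:
        0   1  
>  q0   q0  q1 
   q1   q2  q1 
   q2   q3  q1 
   q3   q4  q1 
 * q4   q4  q4 
(> = start, * = accepting)

start=q0; accept=q4; q0-0->q0; q0-1->q1; q1-0->q2; q1-1->q1; q2-0->q3; q2-1->q1; q3-0->q4; q3-1->q1; q4-0->q4; q4-1->q4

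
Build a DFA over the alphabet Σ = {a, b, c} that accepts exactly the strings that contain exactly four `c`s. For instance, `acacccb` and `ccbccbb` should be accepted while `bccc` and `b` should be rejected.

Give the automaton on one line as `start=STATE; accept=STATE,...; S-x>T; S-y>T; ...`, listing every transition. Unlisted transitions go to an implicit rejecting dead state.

Count `c`s, saturating at 5: states q0 through q4 mean 0 through 4 `c`s seen; q5 means more than 4. Each `c` increments (capped at q5); other symbols loop. Accept from {q4}.
        a   b   c  
>  q0   q0  q0  q1 
   q1   q1  q1  q2 
   q2   q2  q2  q3 
   q3   q3  q3  q4 
 * q4   q4  q4  q5 
   q5   q5  q5  q5 
(> = start, * = accepting)

start=q0; accept=q4; q0-a>q0; q0-b>q0; q0-c>q1; q1-a>q1; q1-b>q1; q1-c>q2; q2-a>q2; q2-b>q2; q2-c>q3; q3-a>q3; q3-b>q3; q3-c>q4; q4-a>q4; q4-b>q4; q4-c>q5; q5-a>q5; q5-b>q5; q5-c>q5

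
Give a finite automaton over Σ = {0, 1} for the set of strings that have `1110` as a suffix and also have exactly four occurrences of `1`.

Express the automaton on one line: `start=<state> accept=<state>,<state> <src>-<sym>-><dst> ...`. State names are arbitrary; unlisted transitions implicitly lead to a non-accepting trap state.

Handle the two conditions separately and then intersect. One (5 states) tracks how much of the suffix `1110` has currently been matched; the other (6 states) tracks the count of `1`s, saturating at 5. Each combined state is a pair, one component from each; accept when both components accept. Minimizing collapses redundant product states.
With 7 states:
        0   1  
>  q0   q0  q1 
   q1   q1  q2 
   q2   q3  q4 
   q3   q3  q3 
   q4   q3  q5 
   q5   q6  q3 
 * q6   q3  q3 
(> = start, * = accepting)

start=q0 accept=q6 q0-0->q0 q0-1->q1 q1-0->q1 q1-1->q2 q2-0->q3 q2-1->q4 q3-0->q3 q3-1->q3 q4-0->q3 q4-1->q5 q5-0->q6 q5-1->q3 q6-0->q3 q6-1->q3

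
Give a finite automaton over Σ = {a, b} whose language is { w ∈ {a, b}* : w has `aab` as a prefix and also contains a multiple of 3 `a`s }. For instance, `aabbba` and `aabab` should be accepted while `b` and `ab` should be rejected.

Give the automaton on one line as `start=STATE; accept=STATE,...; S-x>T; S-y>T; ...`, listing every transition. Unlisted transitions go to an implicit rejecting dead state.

Build one automaton per condition and run them in lockstep. The first has 5 states tracking whether the input so far still matches the prefix `aab`; the second has 3 states tracking the count of `a`s modulo 3. A product state is a pair (one from each), accepting exactly when both do.
        a   b  
>  s0   s1  s2 
   s1   s3  s4 
   s2   s4  s2 
   s3   s2  s5 
   s4   s6  s4 
   s5   s7  s5 
   s6   s2  s6 
 * s7   s8  s7 
   s8   s5  s8 
(> = start, * = accepting)

start=s0; accept=s7; s0-a>s1; s0-b>s2; s1-a>s3; s1-b>s4; s2-a>s4; s2-b>s2; s3-a>s2; s3-b>s5; s4-a>s6; s4-b>s4; s5-a>s7; s5-b>s5; s6-a>s2; s6-b>s6; s7-a>s8; s7-b>s7; s8-a>s5; s8-b>s8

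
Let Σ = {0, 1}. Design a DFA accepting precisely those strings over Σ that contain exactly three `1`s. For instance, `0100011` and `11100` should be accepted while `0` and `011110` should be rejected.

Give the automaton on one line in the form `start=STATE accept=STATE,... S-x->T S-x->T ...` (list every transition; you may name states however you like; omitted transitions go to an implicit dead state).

Count `1`s, saturating at 4: states q0 through q3 mean 0 through 3 `1`s seen; q4 means more than 3. Each `1` increments (capped at q4); other symbols loop. Accept from {q3}.
        0   1  
>  q0   q0  q1 
   q1   q1  q2 
   q2   q2  q3 
 * q3   q3  q4 
   q4   q4  q4 
(> = start, * = accepting)

start=q0 accept=q3 q0-0->q0 q0-1->q1 q1-0->q1 q1-1->q2 q2-0->q2 q2-1->q3 q3-0->q3 q3-1->q4 q4-0->q4 q4-1->q4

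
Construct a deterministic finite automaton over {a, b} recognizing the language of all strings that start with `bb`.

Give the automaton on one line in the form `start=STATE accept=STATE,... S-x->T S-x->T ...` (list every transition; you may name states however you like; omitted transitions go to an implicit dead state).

Walk along `bb` while the input agrees: from S0 take `b` to S1, and so on. Any deviation drops to the rejecting sink S3. Once S2 is reached the prefix is confirmed and every continuation is accepted.
4 states suffice.
        a   b  
>  S0   S3  S1 
   S1   S3  S2 
 * S2   S2  S2 
   S3   S3  S3 
(> = start, * = accepting)

start=S0 accept=S2 S0-a->S3 S0-b->S1 S1-a->S3 S1-b->S2 S2-a->S2 S2-b->S2 S3-a->S3 S3-b->S3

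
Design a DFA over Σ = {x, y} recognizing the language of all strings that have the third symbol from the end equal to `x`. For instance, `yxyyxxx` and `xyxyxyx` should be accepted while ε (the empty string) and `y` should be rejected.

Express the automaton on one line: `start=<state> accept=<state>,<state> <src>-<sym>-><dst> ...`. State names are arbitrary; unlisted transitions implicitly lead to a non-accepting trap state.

A DFA must remember the last 3 symbols (since which symbol is third-to-last isn't known until the input ends). Use one state per possible window of the last ≤3 symbols; accept from those whose window starts with `x`.
A 15-state machine:
          x    y  
>  s0     s1   s2 
   s1     s3   s4 
   s2     s5   s6 
   s3     s7   s8 
   s4     s9  s10 
   s5    s11  s12 
   s6    s13  s14 
 * s7     s7   s8 
 * s8     s9  s10 
 * s9    s11  s12 
 * s10   s13  s14 
   s11    s7   s8 
   s12    s9  s10 
   s13   s11  s12 
   s14   s13  s14 
(> = start, * = accepting)

start=s0 accept=s7,s8,s9,s10 s0-x->s1 s0-y->s2 s1-x->s3 s1-y->s4 s2-x->s5 s2-y->s6 s3-x->s7 s3-y->s8 s4-x->s9 s4-y->s10 s5-x->s11 s5-y->s12 s6-x->s13 s6-y->s14 s7-x->s7 s7-y->s8 s8-x->s9 s8-y->s10 s9-x->s11 s9-y->s12 s10-x->s13 s10-y->s14 s11-x->s7 s11-y->s8 s12-x->s9 s12-y->s10 s13-x->s11 s13-y->s12 s14-x->s13 s14-y->s14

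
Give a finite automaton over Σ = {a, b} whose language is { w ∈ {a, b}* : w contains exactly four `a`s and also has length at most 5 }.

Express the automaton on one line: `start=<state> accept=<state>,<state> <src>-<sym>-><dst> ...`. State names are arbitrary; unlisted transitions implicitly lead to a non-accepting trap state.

Handle the two conditions separately and then intersect. One (6 states) tracks the count of `a`s, saturating at 5; the other (7 states) tracks the input length, saturating at 6. Each combined state is a pair, one component from each; accept when both components accept. Minimizing collapses redundant product states.
An 11-state machine:
          a    b  
>  q0     q1   q2 
   q1     q3   q4 
   q2     q4   q5 
   q3     q6   q7 
   q4     q7   q5 
   q5     q5   q5 
   q6     q8   q9 
   q7     q9   q5 
 * q8     q5  q10 
   q9    q10   q5 
 * q10    q5   q5 
(> = start, * = accepting)

start=q0 accept=q8,q10 q0-a->q1 q0-b->q2 q1-a->q3 q1-b->q4 q2-a->q4 q2-b->q5 q3-a->q6 q3-b->q7 q4-a->q7 q4-b->q5 q5-a->q5 q5-b->q5 q6-a->q8 q6-b->q9 q7-a->q9 q7-b->q5 q8-a->q5 q8-b->q10 q9-a->q10 q9-b->q5 q10-a->q5 q10-b->q5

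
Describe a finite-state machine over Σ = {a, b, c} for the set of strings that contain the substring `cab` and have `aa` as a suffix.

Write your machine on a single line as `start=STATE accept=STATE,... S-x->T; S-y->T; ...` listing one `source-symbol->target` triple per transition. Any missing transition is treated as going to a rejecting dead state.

Run two small machines in parallel and take their product. The first has 4 states tracking whether and how much of `cab` has been seen; the second has 3 states tracking how much of the suffix `aa` has currently been matched. A product state is a pair (one from each), accepting exactly when both do. Minimizing collapses redundant product states.
A 6-state machine:
        a   b   c  
>  s0   s0  s0  s1 
   s1   s2  s0  s1 
   s2   s0  s3  s1 
   s3   s4  s3  s3 
   s4   s5  s3  s3 
 * s5   s5  s3  s3 
(> = start, * = accepting)

start=s0; accept=s5; s0-a->s0; s0-b->s0; s0-c->s1; s1-a->s2; s1-b->s0; s1-c->s1; s2-a->s0; s2-b->s3; s2-c->s1; s3-a->s4; s3-b->s3; s3-c->s3; s4-a->s5; s4-b->s3; s4-c->s3; s5-a->s5; s5-b->s3; s5-c->s3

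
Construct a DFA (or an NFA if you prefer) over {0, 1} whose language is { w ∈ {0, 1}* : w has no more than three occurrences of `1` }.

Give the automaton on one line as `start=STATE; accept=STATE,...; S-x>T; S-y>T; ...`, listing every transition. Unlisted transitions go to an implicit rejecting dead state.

start=q0; accept=q0,q1,q2,q3; q0-0>q0; q0-1>q1; q1-0>q1; q1-1>q2; q2-0>q2; q2-1>q3; q3-0>q3; q3-1>q4; q4-0>q4; q4-1>q4

Count `1`s, saturating at 4: states q0 through q3 mean 0 through 3 `1`s seen; q4 means more than 3. Each `1` increments (capped at q4); other symbols loop. Accept from {q0, q1, q2, q3}.
5 states suffice.
        0   1  
>* q0   q0  q1 
 * q1   q1  q2 
 * q2   q2  q3 
 * q3   q3  q4 
   q4   q4  q4 
(> = start, * = accepting)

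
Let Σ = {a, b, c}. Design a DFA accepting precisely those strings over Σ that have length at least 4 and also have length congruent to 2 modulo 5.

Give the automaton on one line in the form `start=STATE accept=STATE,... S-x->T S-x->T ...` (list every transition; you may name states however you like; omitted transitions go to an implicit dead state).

start=S0 accept=S7 S0-a->S1 S0-b->S1 S0-c->S1 S1-a->S2 S1-b->S2 S1-c->S2 S2-a->S3 S2-b->S3 S2-c->S3 S3-a->S4 S3-b->S4 S3-c->S4 S4-a->S5 S4-b->S5 S4-c->S5 S5-a->S6 S5-b->S6 S5-c->S6 S6-a->S7 S6-b->S7 S6-c->S7 S7-a->S3 S7-b->S3 S7-c->S3

Run two small machines in parallel and take their product. One (6 states) tracks the input length, saturating at 5; the other (5 states) tracks the input length modulo 5. Each combined state is a pair, one component from each; accept when both components accept. After merging equivalent states the machine shrinks.
        a   b   c  
>  S0   S1  S1  S1 
   S1   S2  S2  S2 
   S2   S3  S3  S3 
   S3   S4  S4  S4 
   S4   S5  S5  S5 
   S5   S6  S6  S6 
   S6   S7  S7  S7 
 * S7   S3  S3  S3 
(> = start, * = accepting)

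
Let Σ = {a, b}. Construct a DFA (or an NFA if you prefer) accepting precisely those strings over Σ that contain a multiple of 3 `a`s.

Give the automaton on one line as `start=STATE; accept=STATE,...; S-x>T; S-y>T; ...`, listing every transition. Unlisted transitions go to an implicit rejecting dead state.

start=S0; accept=S0; S0-a>S1; S0-b>S0; S1-a>S2; S1-b>S1; S2-a>S0; S2-b>S2

The only thing that matters is how many `a`s have appeared, reduced mod 3. Use one state per residue: S0 for 0, …, S2 for 2. Reading `a` moves to the next residue; anything else stays put. S0 is accepting.
With 3 states:
        a   b  
>* S0   S1  S0 
   S1   S2  S1 
   S2   S0  S2 
(> = start, * = accepting)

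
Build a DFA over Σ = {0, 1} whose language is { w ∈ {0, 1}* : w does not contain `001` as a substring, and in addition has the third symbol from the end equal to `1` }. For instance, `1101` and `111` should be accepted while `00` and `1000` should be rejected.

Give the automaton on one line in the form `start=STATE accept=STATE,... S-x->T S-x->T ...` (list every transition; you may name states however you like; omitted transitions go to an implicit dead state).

start=s0 accept=s6,s7,s8,s9 s0-0->s1 s0-1->s2 s1-0->s3 s1-1->s2 s2-0->s4 s2-1->s5 s3-0->s3 s3-1->s3 s4-0->s6 s4-1->s7 s5-0->s8 s5-1->s9 s6-0->s3 s6-1->s3 s7-0->s4 s7-1->s5 s8-0->s6 s8-1->s7 s9-0->s8 s9-1->s9

Handle the two conditions separately and then intersect. One (4 states) tracks partial matches of the forbidden pattern `001`; the other (15 states) tracks the last 3 symbols read. Each combined state is a pair, one component from each; accept when both components accept. Equivalent product states are then merged.
A 10-state machine:
        0   1  
>  s0   s1  s2 
   s1   s3  s2 
   s2   s4  s5 
   s3   s3  s3 
   s4   s6  s7 
   s5   s8  s9 
 * s6   s3  s3 
 * s7   s4  s5 
 * s8   s6  s7 
 * s9   s8  s9 
(> = start, * = accepting)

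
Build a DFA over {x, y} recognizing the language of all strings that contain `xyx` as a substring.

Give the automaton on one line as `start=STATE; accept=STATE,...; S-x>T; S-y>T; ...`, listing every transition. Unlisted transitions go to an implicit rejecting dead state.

start=A; accept=D; A-x>B; A-y>A; B-x>B; B-y>C; C-x>D; C-y>A; D-x>D; D-y>D

States A..C record the length of the longest prefix of `xyx` that matches the current input suffix. Reaching D means `xyx` has been seen, and we stay there forever. Accept from D.
A 4-state machine:
       x  y 
>  A   B  A 
   B   B  C 
   C   D  A 
 * D   D  D 
(> = start, * = accepting)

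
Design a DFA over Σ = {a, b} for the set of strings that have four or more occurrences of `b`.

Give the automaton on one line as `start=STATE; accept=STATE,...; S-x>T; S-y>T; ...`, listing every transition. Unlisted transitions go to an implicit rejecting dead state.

Count `b`s, saturating at 5: states S0 through S4 mean 0 through 4 `b`s seen; S5 means more than 4. Each `b` increments (capped at S5); other symbols loop. Accept from {S4, S5}.
With 6 states:
        a   b  
>  S0   S0  S1 
   S1   S1  S2 
   S2   S2  S3 
   S3   S3  S4 
 * S4   S4  S5 
 * S5   S5  S5 
(> = start, * = accepting)

start=S0; accept=S4,S5; S0-a>S0; S0-b>S1; S1-a>S1; S1-b>S2; S2-a>S2; S2-b>S3; S3-a>S3; S3-b>S4; S4-a>S4; S4-b>S5; S5-a>S5; S5-b>S5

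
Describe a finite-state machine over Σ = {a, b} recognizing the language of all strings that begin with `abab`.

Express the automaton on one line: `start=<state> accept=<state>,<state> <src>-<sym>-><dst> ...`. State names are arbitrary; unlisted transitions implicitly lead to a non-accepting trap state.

Walk along `abab` while the input agrees: from q0 take `a` to q1, and so on. Any deviation drops to the rejecting sink q5. Once q4 is reached the prefix is confirmed and every continuation is accepted.
With 6 states:
        a   b  
>  q0   q1  q5 
   q1   q5  q2 
   q2   q3  q5 
   q3   q5  q4 
 * q4   q4  q4 
   q5   q5  q5 
(> = start, * = accepting)

start=q0 accept=q4 q0-a->q1 q0-b->q5 q1-a->q5 q1-b->q2 q2-a->q3 q2-b->q5 q3-a->q5 q3-b->q4 q4-a->q4 q4-b->q4 q5-a->q5 q5-b->q5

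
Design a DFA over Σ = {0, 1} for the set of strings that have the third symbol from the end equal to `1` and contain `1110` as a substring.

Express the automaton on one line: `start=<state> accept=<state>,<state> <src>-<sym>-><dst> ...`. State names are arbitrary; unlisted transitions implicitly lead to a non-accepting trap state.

Run two small machines in parallel and take their product. One (15 states) tracks the last 3 symbols read; the other (5 states) tracks whether and how much of `1110` has been seen. Each combined state is a pair, one component from each; accept when both components accept. Minimizing collapses redundant product states.
12 states suffice.
          0    1  
>  q0     q0   q1 
   q1     q0   q2 
   q2     q0   q3 
   q3     q4   q3 
 * q4     q5   q6 
 * q5     q7   q8 
 * q6     q9  q10 
   q7     q7   q8 
   q8     q9  q10 
   q9     q5   q6 
   q10    q4  q11 
 * q11    q4  q11 
(> = start, * = accepting)

start=q0 accept=q4,q5,q6,q11 q0-0->q0 q0-1->q1 q1-0->q0 q1-1->q2 q2-0->q0 q2-1->q3 q3-0->q4 q3-1->q3 q4-0->q5 q4-1->q6 q5-0->q7 q5-1->q8 q6-0->q9 q6-1->q10 q7-0->q7 q7-1->q8 q8-0->q9 q8-1->q10 q9-0->q5 q9-1->q6 q10-0->q4 q10-1->q11 q11-0->q4 q11-1->q11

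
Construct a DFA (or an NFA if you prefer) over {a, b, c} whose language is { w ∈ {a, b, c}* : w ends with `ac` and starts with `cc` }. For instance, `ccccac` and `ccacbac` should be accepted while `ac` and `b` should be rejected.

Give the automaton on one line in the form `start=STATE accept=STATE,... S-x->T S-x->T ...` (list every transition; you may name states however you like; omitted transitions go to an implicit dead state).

start=S0 accept=S5 S0-a->S1 S0-b->S1 S0-c->S2 S1-a->S1 S1-b->S1 S1-c->S1 S2-a->S1 S2-b->S1 S2-c->S3 S3-a->S4 S3-b->S3 S3-c->S3 S4-a->S4 S4-b->S3 S4-c->S5 S5-a->S4 S5-b->S3 S5-c->S3

Handle the two conditions separately and then intersect. The first has 3 states tracking how much of the suffix `ac` has currently been matched; the second has 4 states tracking whether the input so far still matches the prefix `cc`. A product state is a pair (one from each), accepting exactly when both do. After merging equivalent states the machine shrinks.
6 states suffice.
        a   b   c  
>  S0   S1  S1  S2 
   S1   S1  S1  S1 
   S2   S1  S1  S3 
   S3   S4  S3  S3 
   S4   S4  S3  S5 
 * S5   S4  S3  S3 
(> = start, * = accepting)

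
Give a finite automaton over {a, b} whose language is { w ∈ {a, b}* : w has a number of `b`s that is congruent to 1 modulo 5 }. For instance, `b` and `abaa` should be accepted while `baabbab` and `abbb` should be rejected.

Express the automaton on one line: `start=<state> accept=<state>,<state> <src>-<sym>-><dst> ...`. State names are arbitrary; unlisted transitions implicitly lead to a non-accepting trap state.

Keep the running count of `b`s modulo 5: each `b` advances along the cycle s0 → s1 → s2 → s3 → s4 → s0 while other symbols loop. Accept at s1.
With 5 states:
        a   b  
>  s0   s0  s1 
 * s1   s1  s2 
   s2   s2  s3 
   s3   s3  s4 
   s4   s4  s0 
(> = start, * = accepting)

start=s0 accept=s1 s0-a->s0 s0-b->s1 s1-a->s1 s1-b->s2 s2-a->s2 s2-b->s3 s3-a->s3 s3-b->s4 s4-a->s4 s4-b->s0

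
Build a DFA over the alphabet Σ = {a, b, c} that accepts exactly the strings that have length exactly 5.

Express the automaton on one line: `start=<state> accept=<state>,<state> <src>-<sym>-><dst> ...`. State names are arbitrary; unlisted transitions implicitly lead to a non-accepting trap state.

start=q0 accept=q5 q0-a->q1 q0-b->q1 q0-c->q1 q1-a->q2 q1-b->q2 q1-c->q2 q2-a->q3 q2-b->q3 q2-c->q3 q3-a->q4 q3-b->q4 q3-c->q4 q4-a->q5 q4-b->q5 q4-c->q5 q5-a->q6 q5-b->q6 q5-c->q6 q6-a->q6 q6-b->q6 q6-c->q6

We only need to distinguish lengths 0, 1, …, 5, and '>5'. Chain q0 → q1 → q2 → q3 → q4 → q5 → q6 on every symbol, with q6 looping. Accepting states: {q5}.
With 7 states:
        a   b   c  
>  q0   q1  q1  q1 
   q1   q2  q2  q2 
   q2   q3  q3  q3 
   q3   q4  q4  q4 
   q4   q5  q5  q5 
 * q5   q6  q6  q6 
   q6   q6  q6  q6 
(> = start, * = accepting)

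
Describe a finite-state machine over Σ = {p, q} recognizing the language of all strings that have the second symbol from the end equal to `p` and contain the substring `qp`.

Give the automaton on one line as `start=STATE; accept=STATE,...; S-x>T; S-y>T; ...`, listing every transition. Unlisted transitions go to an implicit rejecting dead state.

start=S0; accept=S3,S4; S0-p>S0; S0-q>S1; S1-p>S2; S1-q>S1; S2-p>S3; S2-q>S4; S3-p>S3; S3-q>S4; S4-p>S2; S4-q>S1

Handle the two conditions separately and then intersect. One (7 states) tracks the last 2 symbols read; the other (3 states) tracks whether and how much of `qp` has been seen. Each combined state is a pair, one component from each; accept when both components accept. Equivalent product states are then merged.
With 5 states:
        p   q  
>  S0   S0  S1 
   S1   S2  S1 
   S2   S3  S4 
 * S3   S3  S4 
 * S4   S2  S1 
(> = start, * = accepting)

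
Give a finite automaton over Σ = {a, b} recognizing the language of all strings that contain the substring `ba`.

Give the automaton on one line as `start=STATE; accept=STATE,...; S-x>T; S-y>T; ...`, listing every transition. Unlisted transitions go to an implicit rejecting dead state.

Track how much of `ba` has been matched so far: state q0 is no progress, q2 is the absorbing accept state reached once `ba` has occurred. Intermediate states record partial matches; on a mismatch, fall back to the longest reusable overlap.
        a   b  
>  q0   q0  q1 
   q1   q2  q1 
 * q2   q2  q2 
(> = start, * = accepting)

start=q0; accept=q2; q0-a>q0; q0-b>q1; q1-a>q2; q1-b>q1; q2-a>q2; q2-b>q2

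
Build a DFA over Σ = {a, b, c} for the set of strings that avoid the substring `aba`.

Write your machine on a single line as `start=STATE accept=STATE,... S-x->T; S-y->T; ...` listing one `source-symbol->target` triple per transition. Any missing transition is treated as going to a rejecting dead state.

start=q0; accept=q0,q1,q2; q0-a->q1; q0-b->q0; q0-c->q0; q1-a->q1; q1-b->q2; q1-c->q0; q2-a->q3; q2-b->q0; q2-c->q0; q3-a->q3; q3-b->q3; q3-c->q3

This is the complement of 'contains `aba`'. Use the same substring-matching states — q0 through q3 holding how much of `aba` has just been matched — but flip the accepting set: everything except the trap q3 accepts.
A 4-state machine:
        a   b   c  
>* q0   q1  q0  q0 
 * q1   q1  q2  q0 
 * q2   q3  q0  q0 
   q3   q3  q3  q3 
(> = start, * = accepting)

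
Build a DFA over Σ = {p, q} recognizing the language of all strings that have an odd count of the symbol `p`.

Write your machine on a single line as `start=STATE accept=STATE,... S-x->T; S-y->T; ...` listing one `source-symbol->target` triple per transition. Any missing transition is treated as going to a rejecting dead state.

The only thing that matters is how many `p`s have appeared, reduced mod 2. Use one state per residue: S0 for 0, …, S1 for 1. Reading `p` moves to the next residue; anything else stays put. S1 is accepting.
        p   q  
>  S0   S1  S0 
 * S1   S0  S1 
(> = start, * = accepting)

start=S0; accept=S1; S0-p->S1; S0-q->S0; S1-p->S0; S1-q->S1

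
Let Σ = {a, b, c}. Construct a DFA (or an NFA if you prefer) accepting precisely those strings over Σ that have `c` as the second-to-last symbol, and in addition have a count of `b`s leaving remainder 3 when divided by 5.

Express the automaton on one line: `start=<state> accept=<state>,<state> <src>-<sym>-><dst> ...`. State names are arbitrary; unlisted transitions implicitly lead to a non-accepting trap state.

Build one automaton per condition and run them in lockstep. One (13 states) tracks the last 2 symbols read; the other (5 states) tracks the count of `b`s modulo 5. Each combined state is a pair, one component from each; accept when both components accept. After merging equivalent states the machine shrinks.
9 states suffice.
        a   b   c  
>  s0   s0  s1  s0 
   s1   s1  s2  s1 
   s2   s2  s3  s4 
   s3   s3  s5  s6 
   s4   s2  s7  s4 
   s5   s5  s0  s5 
   s6   s7  s5  s8 
 * s7   s3  s5  s6 
 * s8   s7  s5  s8 
(> = start, * = accepting)

start=s0 accept=s7,s8 s0-a->s0 s0-b->s1 s0-c->s0 s1-a->s1 s1-b->s2 s1-c->s1 s2-a->s2 s2-b->s3 s2-c->s4 s3-a->s3 s3-b->s5 s3-c->s6 s4-a->s2 s4-b->s7 s4-c->s4 s5-a->s5 s5-b->s0 s5-c->s5 s6-a->s7 s6-b->s5 s6-c->s8 s7-a->s3 s7-b->s5 s7-c->s6 s8-a->s7 s8-b->s5 s8-c->s8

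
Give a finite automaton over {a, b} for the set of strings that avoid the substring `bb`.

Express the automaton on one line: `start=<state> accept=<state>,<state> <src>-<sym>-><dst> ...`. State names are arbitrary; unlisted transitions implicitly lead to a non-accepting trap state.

start=q0 accept=q0,q1 q0-a->q0 q0-b->q1 q1-a->q0 q1-b->q2 q2-a->q2 q2-b->q2

This is the complement of 'contains `bb`'. Use the same substring-matching states — q0 through q2 holding how much of `bb` has just been matched — but flip the accepting set: everything except the trap q2 accepts.
A 3-state machine:
        a   b  
>* q0   q0  q1 
 * q1   q0  q2 
   q2   q2  q2 
(> = start, * = accepting)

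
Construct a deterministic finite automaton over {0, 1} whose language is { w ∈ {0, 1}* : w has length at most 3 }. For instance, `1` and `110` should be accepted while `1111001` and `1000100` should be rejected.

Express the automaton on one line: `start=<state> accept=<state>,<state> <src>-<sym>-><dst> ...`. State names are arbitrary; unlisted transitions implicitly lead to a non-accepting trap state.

Count input length up to 4: every symbol moves from s0 toward s4, which means 'more than 3' and absorbs. Accept from {s0, s1, s2, s3}.
A 5-state machine:
        0   1  
>* s0   s1  s1 
 * s1   s2  s2 
 * s2   s3  s3 
 * s3   s4  s4 
   s4   s4  s4 
(> = start, * = accepting)

start=s0 accept=s0,s1,s2,s3 s0-0->s1 s0-1->s1 s1-0->s2 s1-1->s2 s2-0->s3 s2-1->s3 s3-0->s4 s3-1->s4 s4-0->s4 s4-1->s4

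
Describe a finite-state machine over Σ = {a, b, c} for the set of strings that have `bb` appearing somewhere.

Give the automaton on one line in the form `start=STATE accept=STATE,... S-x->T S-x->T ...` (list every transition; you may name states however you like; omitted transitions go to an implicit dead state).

States q0..q1 record the length of the longest prefix of `bb` that matches the current input suffix. Reaching q2 means `bb` has been seen, and we stay there forever. Accept from q2.
        a   b   c  
>  q0   q0  q1  q0 
   q1   q0  q2  q0 
 * q2   q2  q2  q2 
(> = start, * = accepting)

start=q0 accept=q2 q0-a->q0 q0-b->q1 q0-c->q0 q1-a->q0 q1-b->q2 q1-c->q0 q2-a->q2 q2-b->q2 q2-c->q2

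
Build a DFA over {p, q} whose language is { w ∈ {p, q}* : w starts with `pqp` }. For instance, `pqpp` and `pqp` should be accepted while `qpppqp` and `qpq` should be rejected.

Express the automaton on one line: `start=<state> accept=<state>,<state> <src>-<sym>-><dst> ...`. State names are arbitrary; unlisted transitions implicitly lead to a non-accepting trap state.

Check the first 3 symbols one by one: s0 through s2 record how many have matched `pqp` so far; any wrong symbol goes to the dead state s4. After all 3 match we enter the accepting sink s3.
With 5 states:
        p   q  
>  s0   s1  s4 
   s1   s4  s2 
   s2   s3  s4 
 * s3   s3  s3 
   s4   s4  s4 
(> = start, * = accepting)

start=s0 accept=s3 s0-p->s1 s0-q->s4 s1-p->s4 s1-q->s2 s2-p->s3 s2-q->s4 s3-p->s3 s3-q->s3 s4-p->s4 s4-q->s4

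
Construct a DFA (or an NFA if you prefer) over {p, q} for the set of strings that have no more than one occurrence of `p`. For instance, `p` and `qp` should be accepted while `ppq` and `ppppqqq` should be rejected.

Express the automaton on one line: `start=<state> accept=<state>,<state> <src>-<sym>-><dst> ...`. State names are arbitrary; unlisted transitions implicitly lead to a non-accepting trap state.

Only the number of `p`s matters, and only up to 2. Make a chain s0 → s1 → s2 advanced by each `p` (with s2 absorbing); every other symbol self-loops. The accepting set is {s0, s1}.
3 states suffice.
        p   q  
>* s0   s1  s0 
 * s1   s2  s1 
   s2   s2  s2 
(> = start, * = accepting)

start=s0 accept=s0,s1 s0-p->s1 s0-q->s0 s1-p->s2 s1-q->s1 s2-p->s2 s2-q->s2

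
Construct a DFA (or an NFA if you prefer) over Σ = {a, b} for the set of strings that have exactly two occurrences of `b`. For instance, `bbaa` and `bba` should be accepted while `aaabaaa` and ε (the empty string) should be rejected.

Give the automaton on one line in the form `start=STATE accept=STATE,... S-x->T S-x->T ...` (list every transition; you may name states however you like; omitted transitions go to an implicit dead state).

Count `b`s, saturating at 3: states q0 through q2 mean 0 through 2 `b`s seen; q3 means more than 2. Each `b` increments (capped at q3); other symbols loop. Accept from {q2}.
4 states suffice.
        a   b  
>  q0   q0  q1 
   q1   q1  q2 
 * q2   q2  q3 
   q3   q3  q3 
(> = start, * = accepting)

start=q0 accept=q2 q0-a->q0 q0-b->q1 q1-a->q1 q1-b->q2 q2-a->q2 q2-b->q3 q3-a->q3 q3-b->q3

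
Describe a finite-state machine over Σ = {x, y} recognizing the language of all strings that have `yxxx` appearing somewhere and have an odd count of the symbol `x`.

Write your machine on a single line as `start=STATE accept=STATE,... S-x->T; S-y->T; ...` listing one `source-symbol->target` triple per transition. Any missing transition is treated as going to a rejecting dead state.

Build one automaton per condition and run them in lockstep. The first has 5 states tracking whether and how much of `yxxx` has been seen; the second has 2 states tracking the count of `x`s modulo 2. A product state is a pair (one from each), accepting exactly when both do.
10 states suffice.
       x  y 
>  A   B  C 
   B   A  D 
   C   E  C 
   D   F  D 
   E   G  D 
   F   H  C 
   G   I  C 
   H   J  D 
 * I   J  I 
   J   I  J 
(> = start, * = accepting)

start=A; accept=I; A-x->B; A-y->C; B-x->A; B-y->D; C-x->E; C-y->C; D-x->F; D-y->D; E-x->G; E-y->D; F-x->H; F-y->C; G-x->I; G-y->C; H-x->J; H-y->D; I-x->J; I-y->I; J-x->I; J-y->J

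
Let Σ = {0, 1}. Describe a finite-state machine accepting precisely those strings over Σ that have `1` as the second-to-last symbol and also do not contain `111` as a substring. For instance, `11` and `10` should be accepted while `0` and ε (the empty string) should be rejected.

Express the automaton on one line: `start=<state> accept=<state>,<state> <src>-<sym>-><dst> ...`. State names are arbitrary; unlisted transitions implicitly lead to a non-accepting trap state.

start=s0 accept=s2,s3 s0-0->s0 s0-1->s1 s1-0->s2 s1-1->s3 s2-0->s0 s2-1->s1 s3-0->s2 s3-1->s4 s4-0->s4 s4-1->s4

Handle the two conditions separately and then intersect. One (7 states) tracks the last 2 symbols read; the other (4 states) tracks partial matches of the forbidden pattern `111`. Each combined state is a pair, one component from each; accept when both components accept. Equivalent product states are then merged.
5 states suffice.
        0   1  
>  s0   s0  s1 
   s1   s2  s3 
 * s2   s0  s1 
 * s3   s2  s4 
   s4   s4  s4 
(> = start, * = accepting)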